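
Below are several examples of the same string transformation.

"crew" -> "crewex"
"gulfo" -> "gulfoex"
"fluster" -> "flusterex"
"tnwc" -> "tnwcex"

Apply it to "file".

The rule is to append "ex".
On "file" that produces "fileex".

fileex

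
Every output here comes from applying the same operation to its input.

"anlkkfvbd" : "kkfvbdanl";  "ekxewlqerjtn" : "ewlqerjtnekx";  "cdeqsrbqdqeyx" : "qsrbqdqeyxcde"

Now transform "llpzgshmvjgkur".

What's happening: move the first 3 characters to the end (rotate left by 3).
Doing the same to "llpzgshmvjgkur": "zgshmvjgkurllp".

zgshmvjgkurllp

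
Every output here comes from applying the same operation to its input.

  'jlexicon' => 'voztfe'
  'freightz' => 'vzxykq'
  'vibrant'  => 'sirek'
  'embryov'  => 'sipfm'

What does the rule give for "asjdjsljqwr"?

The pattern: delete the first 2 characters, then shift every letter 9 places backward in the alphabet (wrapping around).
On "asjdjsljqwr" that produces "auajcahni".

auajcahni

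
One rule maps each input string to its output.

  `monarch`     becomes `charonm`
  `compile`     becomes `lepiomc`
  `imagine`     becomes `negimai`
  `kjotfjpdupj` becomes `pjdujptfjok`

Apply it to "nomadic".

icadomn

The rule is to reverse the string, then swap each adjacent pair of characters (1↔2, 3↔4, ...).
Applying that to "nomadic" gives "icadomn".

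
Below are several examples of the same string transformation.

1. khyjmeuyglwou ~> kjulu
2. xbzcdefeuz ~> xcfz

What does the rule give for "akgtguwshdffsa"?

Looking at the pairs, the operation is to keep one character in every 3, starting at position 1 (positions 1st, 4th, 7th, ...).
On "akgtguwshdffsa" that produces "atwds".

atwds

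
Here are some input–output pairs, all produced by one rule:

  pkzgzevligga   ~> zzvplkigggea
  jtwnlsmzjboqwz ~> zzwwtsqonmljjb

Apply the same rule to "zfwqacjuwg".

The pattern: sort the characters into reverse alphabetical order.
Applying that to "zfwqacjuwg" gives "zwwuqjgfca".

zwwuqjgfca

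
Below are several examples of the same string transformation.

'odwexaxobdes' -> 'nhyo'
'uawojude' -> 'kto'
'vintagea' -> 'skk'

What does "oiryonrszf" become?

syc

Rule — shift every letter 10 places forward in the alphabet (wrapping around), then keep one character in every 3, starting at position 2 (positions 2nd, 5th, 8th, ...).
Working it through for "oiryonrszf": intermediate "ysbiyxbcjp", final "syc".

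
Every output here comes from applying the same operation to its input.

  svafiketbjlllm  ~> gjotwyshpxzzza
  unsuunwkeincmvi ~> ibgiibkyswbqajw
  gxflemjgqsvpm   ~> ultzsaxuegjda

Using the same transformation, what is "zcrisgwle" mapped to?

In each case the input is transformed by: shift every letter 12 places backward in the alphabet (wrapping around).
On "zcrisgwle" that produces "nqfwgukzs".

nqfwgukzs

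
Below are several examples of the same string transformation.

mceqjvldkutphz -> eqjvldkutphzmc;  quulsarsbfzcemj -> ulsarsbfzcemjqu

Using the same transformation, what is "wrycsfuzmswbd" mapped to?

ycsfuzmswbdwr

The transformation: move the first 2 characters to the end (rotate left by 2).
Doing the same to "wrycsfuzmswbd": "ycsfuzmswbdwr".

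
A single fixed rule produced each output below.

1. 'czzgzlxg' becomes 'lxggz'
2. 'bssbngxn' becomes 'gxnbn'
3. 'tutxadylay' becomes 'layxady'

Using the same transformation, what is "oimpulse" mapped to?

lsepu

In each case the input is transformed by: delete the first 3 characters, then move the last 3 characters to the front (rotate right by 3).
Starting from "oimpulse": after the first operation, "pulse"; after the second, "lsepu".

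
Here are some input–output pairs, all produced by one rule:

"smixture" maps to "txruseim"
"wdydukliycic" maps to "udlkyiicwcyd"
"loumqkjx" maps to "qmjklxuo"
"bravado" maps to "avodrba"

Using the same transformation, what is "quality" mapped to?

The transformation: move the first 3 characters to the end (rotate left by 3), then swap each adjacent pair of characters (1↔2, 3↔4, ...).
Applying both steps to "quality": "lityqua", then "ilytuqa".

ilytuqa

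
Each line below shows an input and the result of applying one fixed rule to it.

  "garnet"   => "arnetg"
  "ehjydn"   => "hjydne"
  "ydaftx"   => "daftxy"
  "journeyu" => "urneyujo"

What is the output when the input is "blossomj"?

The rule is to move the last 2 characters to the front (rotate right by 2), then swap the front and back halves of the string.
Applying both steps to "blossomj": "mjblosso", then "ossomjbl".

ossomjbl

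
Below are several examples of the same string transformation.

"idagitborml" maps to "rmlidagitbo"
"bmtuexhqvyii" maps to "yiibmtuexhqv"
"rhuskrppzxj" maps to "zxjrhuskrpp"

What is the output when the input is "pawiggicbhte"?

htepawiggicb

What's happening: move the last 3 characters to the front (rotate right by 3).
"pawiggicbhte" → "htepawiggicb".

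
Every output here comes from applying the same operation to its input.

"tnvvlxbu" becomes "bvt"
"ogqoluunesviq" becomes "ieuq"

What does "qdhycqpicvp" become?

The rule is to reverse the string, then keep one character in every 3, starting at position 2 (positions 2nd, 5th, 8th, ...).
On "qdhycqpicvp": the first step gives "pvcipqcyhdq", and the second then gives "vpyq".

vpyq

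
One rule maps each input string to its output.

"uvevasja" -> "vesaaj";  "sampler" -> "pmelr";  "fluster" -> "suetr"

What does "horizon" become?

What's happening: delete the first 2 characters, then swap each adjacent pair of characters (1↔2, 3↔4, ...).
For "horizon", step one produces "rizon"; step two turns that into "irozn".

irozn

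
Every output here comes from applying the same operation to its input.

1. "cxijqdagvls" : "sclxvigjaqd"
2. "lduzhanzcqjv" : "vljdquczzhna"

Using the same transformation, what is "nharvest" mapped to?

The rule is to reverse the string, then take characters alternately from the front and the back (1st, last, 2nd, 2nd-last, ...).
"nharvest" → "tsevrahn" → "tnsheavr".

tnsheavr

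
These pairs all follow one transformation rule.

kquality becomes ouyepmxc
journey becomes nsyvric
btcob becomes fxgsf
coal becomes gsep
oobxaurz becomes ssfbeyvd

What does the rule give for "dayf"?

hecj

The pattern: shift every letter 4 places forward in the alphabet (wrapping around).
Doing the same to "dayf": "hecj".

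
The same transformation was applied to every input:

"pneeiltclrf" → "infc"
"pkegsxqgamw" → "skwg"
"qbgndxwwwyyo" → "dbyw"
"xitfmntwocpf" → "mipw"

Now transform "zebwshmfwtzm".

sezf

In each case the input is transformed by: keep one character in every 3, starting at position 2 (positions 2nd, 5th, 8th, ...), then swap each adjacent pair of characters (1↔2, 3↔4, ...).
Working it through for "zebwshmfwtzm": intermediate "esfz", final "sezf".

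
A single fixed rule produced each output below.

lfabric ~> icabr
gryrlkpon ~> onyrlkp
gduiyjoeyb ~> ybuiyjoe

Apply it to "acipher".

The rule is to delete the first 2 characters, then move the last 2 characters to the front (rotate right by 2).
"acipher" → "ipher" → "eriph".
(Check on "lfabric": → "abric" → "icabr" ✓)

eriph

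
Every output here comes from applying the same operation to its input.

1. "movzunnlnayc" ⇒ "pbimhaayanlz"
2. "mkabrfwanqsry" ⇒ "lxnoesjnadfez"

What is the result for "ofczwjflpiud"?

qspmjwsycvhb

What's happening: shift every letter 13 places forward in the alphabet (wrapping around) — i.e. ROT13, then swap the first and last characters.
Applying both steps to "ofczwjflpiud": "bspmjwsycvhq", then "qspmjwsycvhb".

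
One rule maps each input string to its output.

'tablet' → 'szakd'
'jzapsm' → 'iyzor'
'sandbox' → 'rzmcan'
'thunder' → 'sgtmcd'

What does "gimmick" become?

fhllhb

What's happening: shift every letter 1 place backward in the alphabet (wrapping around), then delete the last character.
For "gimmick", step one produces "fhllhbj"; step two turns that into "fhllhb".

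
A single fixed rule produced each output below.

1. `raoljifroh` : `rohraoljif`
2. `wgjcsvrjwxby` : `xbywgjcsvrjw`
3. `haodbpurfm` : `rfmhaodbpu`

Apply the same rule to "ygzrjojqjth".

The transformation: move the last 3 characters to the front (rotate right by 3).
Applying that to "ygzrjojqjth" gives "jthygzrjojq".

jthygzrjojq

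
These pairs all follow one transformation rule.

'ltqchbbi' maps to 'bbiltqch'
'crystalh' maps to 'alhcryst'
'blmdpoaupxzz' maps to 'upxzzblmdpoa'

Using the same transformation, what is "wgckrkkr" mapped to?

The transformation: swap the front and back halves of the string, then move the first character to the end.
For "wgckrkkr", step one produces "rkkrwgck"; step two turns that into "kkrwgckr".

kkrwgckr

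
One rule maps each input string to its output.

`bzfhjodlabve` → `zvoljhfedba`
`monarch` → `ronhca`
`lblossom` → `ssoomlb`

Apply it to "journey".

Looking at the pairs, the operation is to delete the first character, then sort the characters into reverse alphabetical order.
"journey" → "ourney" → "yurone".

yurone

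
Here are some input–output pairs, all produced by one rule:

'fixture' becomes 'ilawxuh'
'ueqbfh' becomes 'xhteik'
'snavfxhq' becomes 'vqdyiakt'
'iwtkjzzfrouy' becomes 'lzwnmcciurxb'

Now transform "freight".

iuhljkw

In each case the input is transformed by: shift every letter 3 places forward in the alphabet (wrapping around).
"freight" → "iuhljkw".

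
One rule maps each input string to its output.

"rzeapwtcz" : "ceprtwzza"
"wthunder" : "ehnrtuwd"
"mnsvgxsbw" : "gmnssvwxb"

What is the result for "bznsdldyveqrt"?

ddelnqrstvyzb

In each case the input is transformed by: sort the characters into alphabetical order, then move the first character to the end.
Applying both steps to "bznsdldyveqrt": "bddelnqrstvyz", then "ddelnqrstvyzb".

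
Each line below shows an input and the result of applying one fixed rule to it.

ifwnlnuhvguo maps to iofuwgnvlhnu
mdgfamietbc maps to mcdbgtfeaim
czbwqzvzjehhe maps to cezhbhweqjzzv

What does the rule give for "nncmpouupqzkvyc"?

Rule — take characters alternately from the front and the back (1st, last, 2nd, 2nd-last, ...).
Applying that to "nncmpouupqzkvyc" gives "ncnycvmkpzoqupu".

ncnycvmkpzoqupu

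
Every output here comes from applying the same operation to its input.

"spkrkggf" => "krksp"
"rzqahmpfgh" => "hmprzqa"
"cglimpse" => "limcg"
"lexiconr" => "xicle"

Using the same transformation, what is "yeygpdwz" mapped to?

Each output is the input with this applied: delete the last 3 characters, then move the last 3 characters to the front (rotate right by 3).
For "yeygpdwz", step one produces "yeygp"; step two turns that into "ygpye".

ygpye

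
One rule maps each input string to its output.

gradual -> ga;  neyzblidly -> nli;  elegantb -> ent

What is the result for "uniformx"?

urm

Looking at the pairs, the operation is to swap each adjacent pair of characters (1↔2, 3↔4, ...), then keep one character in every 3, starting at position 2 (positions 2nd, 5th, 8th, ...).
For "uniformx", step one produces "nufiroxm"; step two turns that into "urm".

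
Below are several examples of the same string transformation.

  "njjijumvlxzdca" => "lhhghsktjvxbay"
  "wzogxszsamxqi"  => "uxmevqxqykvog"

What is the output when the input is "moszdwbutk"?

The pattern: shift every letter 2 places backward in the alphabet (wrapping around).
Applying that to "moszdwbutk" gives "kmqxbuzsri".

kmqxbuzsri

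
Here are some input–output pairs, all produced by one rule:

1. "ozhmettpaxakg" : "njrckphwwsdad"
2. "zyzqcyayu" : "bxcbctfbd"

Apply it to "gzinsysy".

vbjclqvb

Rule — shift every letter 3 places forward in the alphabet (wrapping around), then move the last 2 characters to the front (rotate right by 2).
For "gzinsysy", step one produces "jclqvbvb"; step two turns that into "vbjclqvb".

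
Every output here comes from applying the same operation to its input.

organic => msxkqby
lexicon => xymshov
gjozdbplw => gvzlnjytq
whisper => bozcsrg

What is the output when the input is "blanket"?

In each case the input is transformed by: reverse the string, then shift every letter 10 places forward in the alphabet (wrapping around).
On "blanket": the first step gives "teknalb", and the second then gives "douxkvl".

douxkvl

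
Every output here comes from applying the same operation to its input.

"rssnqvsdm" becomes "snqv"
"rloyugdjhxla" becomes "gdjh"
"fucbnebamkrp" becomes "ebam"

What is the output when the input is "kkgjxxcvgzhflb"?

vgzh

Each output is the input with this applied: delete the last 3 characters, then keep only the last 4 characters.
So "kkgjxxcvgzhflb" becomes "vgzh".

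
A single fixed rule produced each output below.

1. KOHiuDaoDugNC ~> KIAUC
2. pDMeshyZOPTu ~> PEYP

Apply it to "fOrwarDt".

In each case the input is transformed by: keep one character in every 3, starting at position 1 (positions 1st, 4th, 7th, ...), then convert every letter to uppercase.
For "fOrwarDt" the result is "FWD".

FWD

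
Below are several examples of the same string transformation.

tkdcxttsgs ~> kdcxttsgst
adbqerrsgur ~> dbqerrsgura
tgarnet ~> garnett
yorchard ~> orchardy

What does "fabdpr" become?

The rule is to move the first character to the end.
So "fabdpr" becomes "abdprf".

abdprf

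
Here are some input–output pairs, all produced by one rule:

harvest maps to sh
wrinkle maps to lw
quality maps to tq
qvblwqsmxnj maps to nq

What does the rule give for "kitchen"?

Looking at the pairs, the operation is to swap the first and last characters, then keep only the last 2 characters.
"kitchen" → "nitchek" → "ek".

ek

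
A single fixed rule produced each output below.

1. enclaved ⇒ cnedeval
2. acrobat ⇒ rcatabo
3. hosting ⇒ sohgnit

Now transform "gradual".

Each output is the input with this applied: reverse the string, then move the last 3 characters to the front (rotate right by 3).
"gradual" → "laudarg" → "arglaud".
(Check on "acrobat": → "taborca" → "rcatabo" ✓)

arglaud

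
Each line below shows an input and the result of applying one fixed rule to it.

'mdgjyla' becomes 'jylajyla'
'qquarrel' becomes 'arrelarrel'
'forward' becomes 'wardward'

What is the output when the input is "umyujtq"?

The pattern: delete the first 3 characters, then write the whole string twice.
Working it through for "umyujtq": intermediate "ujtq", final "ujtqujtq".

ujtqujtq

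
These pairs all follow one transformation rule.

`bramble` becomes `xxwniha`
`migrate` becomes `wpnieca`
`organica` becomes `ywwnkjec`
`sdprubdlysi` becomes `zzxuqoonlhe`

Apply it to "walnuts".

In each case the input is transformed by: shift every letter 4 places backward in the alphabet (wrapping around), then sort the characters into reverse alphabetical order.
On "walnuts": the first step gives "swhjqpo", and the second then gives "wsqpojh".

wsqpojh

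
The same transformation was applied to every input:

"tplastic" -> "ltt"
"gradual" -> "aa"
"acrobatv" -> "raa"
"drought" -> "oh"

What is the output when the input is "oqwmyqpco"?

Rule — move the first character to the end, then keep one character in every 3, starting at position 2 (positions 2nd, 5th, 8th, ...).
On "oqwmyqpco": the first step gives "qwmyqpcoo", and the second then gives "wqo".

wqo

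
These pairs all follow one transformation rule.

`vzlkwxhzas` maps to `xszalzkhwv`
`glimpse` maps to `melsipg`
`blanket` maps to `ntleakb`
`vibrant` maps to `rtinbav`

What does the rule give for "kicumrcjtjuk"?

ckiucjutmjrk

What's happening: take characters alternately from the front and the back (1st, last, 2nd, 2nd-last, ...), then swap the first and last characters.
Starting from "kicumrcjtjuk": after the first operation, "kkiucjutmjrc"; after the second, "ckiucjutmjrk".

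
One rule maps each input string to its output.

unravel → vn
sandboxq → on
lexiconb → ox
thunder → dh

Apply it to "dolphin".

The pattern: reverse the string, then keep one character in every 3, starting at position 3 (positions 3rd, 6th, 9th, ...).
Applying both steps to "dolphin": "nihplod", then "ho".

ho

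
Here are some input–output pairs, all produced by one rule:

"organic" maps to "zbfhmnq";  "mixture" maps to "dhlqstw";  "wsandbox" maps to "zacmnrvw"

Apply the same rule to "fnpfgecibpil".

abdeefhhkmoo

What's happening: sort the characters into alphabetical order, then shift every letter 1 place backward in the alphabet (wrapping around).
"fnpfgecibpil" → "bceffgiilnpp" → "abdeefhhkmoo".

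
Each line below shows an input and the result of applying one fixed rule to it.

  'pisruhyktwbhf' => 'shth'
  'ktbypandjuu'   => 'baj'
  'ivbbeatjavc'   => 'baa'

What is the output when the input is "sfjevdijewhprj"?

Rule — keep one character in every 3, starting at position 3 (positions 3rd, 6th, 9th, ...).
Doing the same to "sfjevdijewhprj": "jdep".

jdep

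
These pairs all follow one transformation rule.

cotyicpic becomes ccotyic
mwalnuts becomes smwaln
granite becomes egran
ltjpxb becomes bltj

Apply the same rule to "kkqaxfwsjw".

wkkqaxfw

In each case the input is transformed by: move the last 3 characters to the front (rotate right by 3), then delete the first 2 characters.
For "kkqaxfwsjw" the result is "wkkqaxfw".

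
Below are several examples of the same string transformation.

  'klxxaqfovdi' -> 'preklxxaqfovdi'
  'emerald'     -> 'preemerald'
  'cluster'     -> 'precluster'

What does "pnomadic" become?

The rule is to prepend "pre".
So "pnomadic" becomes "prepnomadic".

prepnomadic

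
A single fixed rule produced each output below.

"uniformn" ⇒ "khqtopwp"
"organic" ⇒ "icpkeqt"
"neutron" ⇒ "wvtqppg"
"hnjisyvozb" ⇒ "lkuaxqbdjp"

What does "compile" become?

orkngeq

The rule is to move the first 2 characters to the end (rotate left by 2), then shift every letter 2 places forward in the alphabet (wrapping around).
Starting from "compile": after the first operation, "mpileco"; after the second, "orkngeq".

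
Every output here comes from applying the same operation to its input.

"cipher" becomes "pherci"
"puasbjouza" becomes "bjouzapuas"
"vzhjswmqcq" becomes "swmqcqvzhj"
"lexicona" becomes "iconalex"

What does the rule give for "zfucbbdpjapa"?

Each output is the input with this applied: move the last character to the front, then swap the front and back halves of the string.
Applying both steps to "zfucbbdpjapa": "azfucbbdpjap", then "bdpjapazfucb".

bdpjapazfucb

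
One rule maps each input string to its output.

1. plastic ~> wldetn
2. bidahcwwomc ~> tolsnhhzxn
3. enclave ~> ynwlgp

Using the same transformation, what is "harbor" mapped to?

Looking at the pairs, the operation is to delete the first character, then shift every letter 11 places forward in the alphabet (wrapping around).
Starting from "harbor": after the first operation, "arbor"; after the second, "lcmzc".
(Check on "bidahcwwomc": → "idahcwwomc" → "tolsnhhzxn" ✓)

lcmzc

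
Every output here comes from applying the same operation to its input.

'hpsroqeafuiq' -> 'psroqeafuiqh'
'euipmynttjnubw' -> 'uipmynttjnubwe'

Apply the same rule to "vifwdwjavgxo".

ifwdwjavgxov

The rule is to move the first character to the end.
For "vifwdwjavgxo" the result is "ifwdwjavgxov".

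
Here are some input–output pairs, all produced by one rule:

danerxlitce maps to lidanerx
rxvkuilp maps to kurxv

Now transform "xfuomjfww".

Each output is the input with this applied: delete the last 3 characters, then move the last 2 characters to the front (rotate right by 2).
Starting from "xfuomjfww": after the first operation, "xfuomj"; after the second, "mjxfuo".
(Check on "danerxlitce": → "danerxli" → "lidanerx" ✓)

mjxfuo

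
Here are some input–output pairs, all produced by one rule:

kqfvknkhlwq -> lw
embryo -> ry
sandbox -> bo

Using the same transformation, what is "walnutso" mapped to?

Each output is the input with this applied: move the last 3 characters to the front (rotate right by 3), then keep only the first 2 characters.
"walnutso" → "tsowalnu" → "ts".
(Check on "sandbox": → "boxsand" → "bo" ✓)

ts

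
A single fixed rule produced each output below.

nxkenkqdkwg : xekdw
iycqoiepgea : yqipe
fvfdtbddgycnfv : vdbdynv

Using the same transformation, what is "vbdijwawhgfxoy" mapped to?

biwwgxy

In each case the input is transformed by: keep every other character starting from the second (positions 2nd, 4th, 6th, ...).
So "vbdijwawhgfxoy" becomes "biwwgxy".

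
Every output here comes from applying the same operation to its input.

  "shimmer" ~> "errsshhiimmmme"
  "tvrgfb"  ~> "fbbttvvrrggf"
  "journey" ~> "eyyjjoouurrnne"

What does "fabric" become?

iccffaabbrri

Each output is the input with this applied: double every character, then move the last 3 characters to the front (rotate right by 3).
Doing the same to "fabric": "iccffaabbrri".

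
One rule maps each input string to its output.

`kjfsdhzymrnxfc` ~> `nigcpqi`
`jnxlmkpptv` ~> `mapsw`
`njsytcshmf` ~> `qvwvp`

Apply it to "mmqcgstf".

Rule — keep every other character starting from the first (positions 1st, 3rd, 5th, ...), then shift every letter 3 places forward in the alphabet (wrapping around).
Applying that to "mmqcgstf" gives "ptjw".
(Check on "kjfsdhzymrnxfc": → "kfdzmnf" → "nigcpqi" ✓)

ptjw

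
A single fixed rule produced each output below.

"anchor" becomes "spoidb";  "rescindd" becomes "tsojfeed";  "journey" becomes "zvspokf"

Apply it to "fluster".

vutsmgf

Each output is the input with this applied: shift every letter 1 place forward in the alphabet (wrapping around), then sort the characters into reverse alphabetical order.
For "fluster", step one produces "gmvtufs"; step two turns that into "vutsmgf".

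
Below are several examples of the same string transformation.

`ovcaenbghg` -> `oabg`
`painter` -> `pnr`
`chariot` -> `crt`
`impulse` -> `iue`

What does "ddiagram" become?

daa

Looking at the pairs, the operation is to keep one character in every 3, starting at position 1 (positions 1st, 4th, 7th, ...).
So "ddiagram" becomes "daa".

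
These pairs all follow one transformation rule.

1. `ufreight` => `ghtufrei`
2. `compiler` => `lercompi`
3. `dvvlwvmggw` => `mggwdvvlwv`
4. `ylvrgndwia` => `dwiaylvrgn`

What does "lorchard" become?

ardlorch

The transformation: move the first character to the end, then swap the front and back halves of the string.
Working it through for "lorchard": intermediate "orchardl", final "ardlorch".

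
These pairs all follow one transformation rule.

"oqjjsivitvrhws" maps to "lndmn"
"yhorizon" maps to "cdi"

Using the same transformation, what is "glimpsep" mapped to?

gkk

Each output is the input with this applied: shift every letter 5 places backward in the alphabet (wrapping around), then keep one character in every 3, starting at position 2 (positions 2nd, 5th, 8th, ...).
For "glimpsep", step one produces "bgdhknzk"; step two turns that into "gkk".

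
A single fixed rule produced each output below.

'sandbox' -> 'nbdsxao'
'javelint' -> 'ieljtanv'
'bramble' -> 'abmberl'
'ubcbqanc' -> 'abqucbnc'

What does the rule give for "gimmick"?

Rule — take characters alternately from the front and the back (1st, last, 2nd, 2nd-last, ...), then move the last 3 characters to the front (rotate right by 3).
On "gimmick": the first step gives "gkicmim", and the second then gives "mimgkic".

mimgkic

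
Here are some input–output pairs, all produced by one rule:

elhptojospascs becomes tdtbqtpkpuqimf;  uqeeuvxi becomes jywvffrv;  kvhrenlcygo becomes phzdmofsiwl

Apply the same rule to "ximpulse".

ftmvqnjy

Looking at the pairs, the operation is to reverse the string, then shift every letter 1 place forward in the alphabet (wrapping around).
"ximpulse" → "ftmvqnjy".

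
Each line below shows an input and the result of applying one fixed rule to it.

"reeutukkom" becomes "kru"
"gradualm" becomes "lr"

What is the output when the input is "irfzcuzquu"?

qiz

Looking at the pairs, the operation is to swap the front and back halves of the string, then keep one character in every 3, starting at position 3 (positions 3rd, 6th, 9th, ...).
"irfzcuzquu" → "uzquuirfzc" → "qiz".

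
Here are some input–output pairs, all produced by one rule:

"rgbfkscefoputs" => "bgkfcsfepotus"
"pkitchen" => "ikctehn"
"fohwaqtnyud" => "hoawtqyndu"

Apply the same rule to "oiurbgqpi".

uibrqgip

The pattern: delete the first character, then swap each adjacent pair of characters (1↔2, 3↔4, ...).
Applying both steps to "oiurbgqpi": "iurbgqpi", then "uibrqgip".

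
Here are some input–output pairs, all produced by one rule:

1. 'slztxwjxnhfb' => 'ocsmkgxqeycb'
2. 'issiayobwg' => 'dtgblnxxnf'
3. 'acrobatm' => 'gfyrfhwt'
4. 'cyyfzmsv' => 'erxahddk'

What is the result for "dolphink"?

mnspitqu

Each output is the input with this applied: swap the front and back halves of the string, then shift every letter 5 places forward in the alphabet (wrapping around).
Working it through for "dolphink": intermediate "hinkdolp", final "mnspitqu".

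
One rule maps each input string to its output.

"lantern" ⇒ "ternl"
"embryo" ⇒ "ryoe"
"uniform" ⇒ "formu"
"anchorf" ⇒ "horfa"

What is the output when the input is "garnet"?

netg

Looking at the pairs, the operation is to move the first 3 characters to the end (rotate left by 3), then delete the last 2 characters.
Starting from "garnet": after the first operation, "netgar"; after the second, "netg".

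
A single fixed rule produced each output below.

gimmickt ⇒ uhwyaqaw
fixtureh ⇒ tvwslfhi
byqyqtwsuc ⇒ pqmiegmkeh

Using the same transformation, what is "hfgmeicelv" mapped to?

vjtzusaqsw

Each output is the input with this applied: shift every letter 12 places backward in the alphabet (wrapping around), then take characters alternately from the front and the back (1st, last, 2nd, 2nd-last, ...).
"hfgmeicelv" → "vtuaswqszj" → "vjtzusaqsw".
(Check on "byqyqtwsuc": → "pmemehkgiq" → "pqmiegmkeh" ✓)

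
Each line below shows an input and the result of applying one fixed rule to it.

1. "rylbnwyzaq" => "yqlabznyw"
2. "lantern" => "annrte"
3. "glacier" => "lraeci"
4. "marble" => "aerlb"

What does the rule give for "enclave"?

Looking at the pairs, the operation is to delete the first character, then take characters alternately from the front and the back (1st, last, 2nd, 2nd-last, ...).
Applying both steps to "enclave": "nclave", then "necvla".

necvla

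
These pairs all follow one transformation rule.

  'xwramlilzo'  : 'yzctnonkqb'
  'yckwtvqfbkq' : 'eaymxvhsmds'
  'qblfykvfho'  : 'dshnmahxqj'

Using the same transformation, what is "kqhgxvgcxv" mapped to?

smijxzeixz

The transformation: shift every letter 2 places forward in the alphabet (wrapping around), then swap each adjacent pair of characters (1↔2, 3↔4, ...).
Applying both steps to "kqhgxvgcxv": "msjizxiezx", then "smijxzeixz".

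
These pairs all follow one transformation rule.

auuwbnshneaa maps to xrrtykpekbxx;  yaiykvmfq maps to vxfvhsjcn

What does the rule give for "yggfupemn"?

Looking at the pairs, the operation is to shift every letter 3 places backward in the alphabet (wrapping around).
Applying that to "yggfupemn" gives "vddcrmbjk".

vddcrmbjk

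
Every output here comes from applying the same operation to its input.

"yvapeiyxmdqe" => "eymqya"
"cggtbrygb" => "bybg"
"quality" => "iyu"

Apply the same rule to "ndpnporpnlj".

Looking at the pairs, the operation is to move the first 3 characters to the end (rotate left by 3), then keep every other character starting from the second (positions 2nd, 4th, 6th, ...).
Working it through for "ndpnporpnlj": intermediate "nporpnljndp", final "prnjd".

prnjd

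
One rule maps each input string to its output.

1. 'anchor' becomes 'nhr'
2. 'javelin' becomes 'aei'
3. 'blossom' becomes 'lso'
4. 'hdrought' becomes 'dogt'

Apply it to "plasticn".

lsin

The pattern: keep every other character starting from the second (positions 2nd, 4th, 6th, ...).
"plasticn" → "lsin".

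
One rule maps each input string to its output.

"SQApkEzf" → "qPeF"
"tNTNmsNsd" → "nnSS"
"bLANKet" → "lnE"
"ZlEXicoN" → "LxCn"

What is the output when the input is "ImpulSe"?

The rule is to keep every other character starting from the second (positions 2nd, 4th, 6th, ...), then flip the case of every letter.
On "ImpulSe": the first step gives "muS", and the second then gives "MUs".

MUs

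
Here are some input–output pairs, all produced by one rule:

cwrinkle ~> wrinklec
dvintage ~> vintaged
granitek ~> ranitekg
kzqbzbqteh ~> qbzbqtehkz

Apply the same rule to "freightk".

The transformation: swap the front and back halves of the string, then move the last 3 characters to the front (rotate right by 3).
"freightk" → "ghtkfrei" → "reightkf".
(Check on "kzqbzbqteh": → "bqtehkzqbz" → "qbzbqtehkz" ✓)

reightkf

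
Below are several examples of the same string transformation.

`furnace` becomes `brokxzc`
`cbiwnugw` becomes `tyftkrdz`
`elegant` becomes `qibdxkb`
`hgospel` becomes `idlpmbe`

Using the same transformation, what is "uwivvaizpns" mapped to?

Rule — shift every letter 3 places backward in the alphabet (wrapping around), then swap the first and last characters.
On "uwivvaizpns" that produces "ptfssxfwmkr".

ptfssxfwmkr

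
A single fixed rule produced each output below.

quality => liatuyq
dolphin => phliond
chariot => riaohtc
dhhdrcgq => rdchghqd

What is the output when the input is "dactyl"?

tcyald

What's happening: take characters alternately from the front and the back (1st, last, 2nd, 2nd-last, ...), then reverse the string.
"dactyl" → "dlayct" → "tcyald".
(Check on "dhhdrcgq": → "dqhghcdr" → "rdchghqd" ✓)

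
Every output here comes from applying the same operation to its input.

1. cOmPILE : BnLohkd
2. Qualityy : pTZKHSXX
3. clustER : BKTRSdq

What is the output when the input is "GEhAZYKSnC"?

The pattern: shift every letter 1 place backward in the alphabet (wrapping around), then flip the case of every letter.
"GEhAZYKSnC" → "FDgZYXJRmB" → "fdGzyxjrMb".
(Check on "Qualityy": → "Ptzkhsxx" → "pTZKHSXX" ✓)

fdGzyxjrMb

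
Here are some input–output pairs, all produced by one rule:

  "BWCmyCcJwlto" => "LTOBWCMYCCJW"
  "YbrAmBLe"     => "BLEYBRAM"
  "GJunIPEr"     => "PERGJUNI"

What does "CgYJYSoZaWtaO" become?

TAOCGYJYSOZAW

Each output is the input with this applied: move the last 3 characters to the front (rotate right by 3), then convert every letter to uppercase.
"CgYJYSoZaWtaO" → "taOCgYJYSoZaW" → "TAOCGYJYSOZAW".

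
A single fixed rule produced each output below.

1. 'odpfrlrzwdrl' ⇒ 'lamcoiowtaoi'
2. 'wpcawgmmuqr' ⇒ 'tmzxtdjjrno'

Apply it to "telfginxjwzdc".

qbicdfkugtwaz

Each output is the input with this applied: shift every letter 3 places backward in the alphabet (wrapping around).
Doing the same to "telfginxjwzdc": "qbicdfkugtwaz".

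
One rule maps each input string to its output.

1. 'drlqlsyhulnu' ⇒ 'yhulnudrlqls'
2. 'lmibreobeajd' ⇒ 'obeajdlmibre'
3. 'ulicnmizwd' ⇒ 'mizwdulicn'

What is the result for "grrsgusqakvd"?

sqakvdgrrsgu

The rule is to swap the front and back halves of the string.
For "grrsgusqakvd" the result is "sqakvdgrrsgu".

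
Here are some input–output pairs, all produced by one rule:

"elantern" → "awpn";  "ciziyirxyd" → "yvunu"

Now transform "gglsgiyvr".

chcun

The rule is to shift every letter 4 places backward in the alphabet (wrapping around), then keep every other character starting from the first (positions 1st, 3rd, 5th, ...).
Applying both steps to "gglsgiyvr": "cchoceurn", then "chcun".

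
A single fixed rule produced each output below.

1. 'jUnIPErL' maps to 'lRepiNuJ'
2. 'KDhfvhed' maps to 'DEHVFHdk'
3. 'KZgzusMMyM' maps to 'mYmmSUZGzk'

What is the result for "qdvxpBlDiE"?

Rule — flip the case of every letter, then reverse the string.
On "qdvxpBlDiE" that produces "eIdLbPXVDQ".
(Check on "KZgzusMMyM": → "kzGZUSmmYm" → "mYmmSUZGzk" ✓)

eIdLbPXVDQ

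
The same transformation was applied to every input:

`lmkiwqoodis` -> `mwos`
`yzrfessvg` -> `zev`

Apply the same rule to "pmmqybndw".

myd

Each output is the input with this applied: keep one character in every 3, starting at position 2 (positions 2nd, 5th, 8th, ...).
"pmmqybndw" → "myd".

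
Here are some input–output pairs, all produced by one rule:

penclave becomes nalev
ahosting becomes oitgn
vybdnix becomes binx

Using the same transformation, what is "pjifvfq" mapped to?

In each case the input is transformed by: swap each adjacent pair of characters (1↔2, 3↔4, ...), then delete the first 3 characters.
For "pjifvfq", step one produces "jpfifvq"; step two turns that into "ifvq".

ifvq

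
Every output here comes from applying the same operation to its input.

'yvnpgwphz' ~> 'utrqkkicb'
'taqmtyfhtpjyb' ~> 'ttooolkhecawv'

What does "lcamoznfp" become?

The rule is to sort the characters into reverse alphabetical order, then shift every letter 5 places backward in the alphabet (wrapping around).
Starting from "lcamoznfp": after the first operation, "zponmlfca"; after the second, "ukjihgaxv".

ukjihgaxv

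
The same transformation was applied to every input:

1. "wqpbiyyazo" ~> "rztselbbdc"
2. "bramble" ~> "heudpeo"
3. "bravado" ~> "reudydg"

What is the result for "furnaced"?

gixuqdfh

The rule is to move the last character to the front, then shift every letter 3 places forward in the alphabet (wrapping around).
"furnaced" → "dfurnace" → "gixuqdfh".
(Check on "wqpbiyyazo": → "owqpbiyyaz" → "rztselbbdc" ✓)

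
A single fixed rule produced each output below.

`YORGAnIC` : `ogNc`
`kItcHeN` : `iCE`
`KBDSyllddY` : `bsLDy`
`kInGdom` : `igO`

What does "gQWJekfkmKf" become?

Rule — keep every other character starting from the second (positions 2nd, 4th, 6th, ...), then flip the case of every letter.
For "gQWJekfkmKf", step one produces "QJkkK"; step two turns that into "qjKKk".
(Check on "kInGdom": → "IGo" → "igO" ✓)

qjKKk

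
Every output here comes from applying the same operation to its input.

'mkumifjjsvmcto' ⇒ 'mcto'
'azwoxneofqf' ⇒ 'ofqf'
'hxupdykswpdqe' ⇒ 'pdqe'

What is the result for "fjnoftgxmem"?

Looking at the pairs, the operation is to keep only the last 4 characters.
Applying that to "fjnoftgxmem" gives "xmem".

xmem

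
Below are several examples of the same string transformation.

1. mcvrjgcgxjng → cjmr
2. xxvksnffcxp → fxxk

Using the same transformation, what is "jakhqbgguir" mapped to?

The pattern: keep one character in every 3, starting at position 1 (positions 1st, 4th, 7th, ...), then move the first 2 characters to the end (rotate left by 2).
"jakhqbgguir" → "jhgi" → "gijh".

gijh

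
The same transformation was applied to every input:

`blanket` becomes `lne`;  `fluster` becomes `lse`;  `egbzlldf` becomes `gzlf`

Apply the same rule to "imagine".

The transformation: keep every other character starting from the second (positions 2nd, 4th, 6th, ...).
On "imagine" that produces "mgn".

mgn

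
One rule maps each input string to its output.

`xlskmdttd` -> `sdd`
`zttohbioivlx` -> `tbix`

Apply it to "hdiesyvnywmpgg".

Looking at the pairs, the operation is to keep one character in every 3, starting at position 3 (positions 3rd, 6th, 9th, ...).
"hdiesyvnywmpgg" → "iyyp".

iyyp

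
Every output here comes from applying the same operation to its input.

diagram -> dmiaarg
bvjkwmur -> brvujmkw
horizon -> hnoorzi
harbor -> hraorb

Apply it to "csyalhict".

Rule — take characters alternately from the front and the back (1st, last, 2nd, 2nd-last, ...).
Doing the same to "csyalhict": "ctscyiahl".

ctscyiahl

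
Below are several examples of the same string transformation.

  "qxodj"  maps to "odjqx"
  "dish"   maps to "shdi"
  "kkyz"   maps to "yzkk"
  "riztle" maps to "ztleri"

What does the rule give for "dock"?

The transformation: move the first 2 characters to the end (rotate left by 2).
"dock" → "ckdo".

ckdo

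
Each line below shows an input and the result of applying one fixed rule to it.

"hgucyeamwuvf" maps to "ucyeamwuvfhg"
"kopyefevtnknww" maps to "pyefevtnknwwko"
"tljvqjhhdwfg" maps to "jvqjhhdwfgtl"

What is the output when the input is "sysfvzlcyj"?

The rule is to move the first 2 characters to the end (rotate left by 2).
For "sysfvzlcyj" the result is "sfvzlcyjsy".

sfvzlcyjsy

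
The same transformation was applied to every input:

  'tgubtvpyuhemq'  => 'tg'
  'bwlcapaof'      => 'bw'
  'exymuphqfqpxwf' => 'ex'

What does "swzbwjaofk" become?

sw

The transformation: keep only the first 2 characters.
So "swzbwjaofk" becomes "sw".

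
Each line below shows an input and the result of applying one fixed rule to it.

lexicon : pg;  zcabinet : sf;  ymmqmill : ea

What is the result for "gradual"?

ss

What's happening: keep one character in every 3, starting at position 3 (positions 3rd, 6th, 9th, ...), then shift every letter 8 places backward in the alphabet (wrapping around).
Starting from "gradual": after the first operation, "aa"; after the second, "ss".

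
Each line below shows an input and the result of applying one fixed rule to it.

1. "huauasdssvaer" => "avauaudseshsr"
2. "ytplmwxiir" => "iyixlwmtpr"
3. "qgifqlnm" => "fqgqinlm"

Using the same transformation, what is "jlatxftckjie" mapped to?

The rule is to sort the characters into alphabetical order, then take characters alternately from the front and the back (1st, last, 2nd, 2nd-last, ...).
Starting from "jlatxftckjie": after the first operation, "acefijjklttx"; after the second, "axctetflikjj".

axctetflikjj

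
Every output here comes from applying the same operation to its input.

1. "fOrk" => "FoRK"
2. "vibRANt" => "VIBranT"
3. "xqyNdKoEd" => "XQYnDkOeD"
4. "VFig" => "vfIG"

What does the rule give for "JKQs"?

jkqS

Looking at the pairs, the operation is to flip the case of every letter.
"JKQs" → "jkqS".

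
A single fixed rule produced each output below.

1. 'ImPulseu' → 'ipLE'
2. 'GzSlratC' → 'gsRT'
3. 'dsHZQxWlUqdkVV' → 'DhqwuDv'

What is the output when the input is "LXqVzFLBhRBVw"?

lQZlHbW

The transformation: keep every other character starting from the first (positions 1st, 3rd, 5th, ...), then flip the case of every letter.
Starting from "LXqVzFLBhRBVw": after the first operation, "LqzLhBw"; after the second, "lQZlHbW".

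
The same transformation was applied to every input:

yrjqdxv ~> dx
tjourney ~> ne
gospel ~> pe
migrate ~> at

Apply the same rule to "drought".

gh

Each output is the input with this applied: move the last character to the front, then keep only the last 2 characters.
Working it through for "drought": intermediate "tdrough", final "gh".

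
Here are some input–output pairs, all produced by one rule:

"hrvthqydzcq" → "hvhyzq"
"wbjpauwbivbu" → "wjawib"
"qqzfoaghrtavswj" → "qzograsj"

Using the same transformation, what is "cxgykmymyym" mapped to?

cgkyym

What's happening: keep every other character starting from the first (positions 1st, 3rd, 5th, ...).
Doing the same to "cxgykmymyym": "cgkyym".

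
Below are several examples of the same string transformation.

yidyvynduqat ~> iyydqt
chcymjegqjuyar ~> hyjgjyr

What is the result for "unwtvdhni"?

What's happening: keep every other character starting from the second (positions 2nd, 4th, 6th, ...).
For "unwtvdhni" the result is "ntdn".

ntdn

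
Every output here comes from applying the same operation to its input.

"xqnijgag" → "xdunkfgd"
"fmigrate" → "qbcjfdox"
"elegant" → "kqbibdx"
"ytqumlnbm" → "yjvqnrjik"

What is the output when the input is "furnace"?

Looking at the pairs, the operation is to shift every letter 3 places backward in the alphabet (wrapping around), then move the last 2 characters to the front (rotate right by 2).
Working it through for "furnace": intermediate "crokxzb", final "zbcrokx".

zbcrokx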